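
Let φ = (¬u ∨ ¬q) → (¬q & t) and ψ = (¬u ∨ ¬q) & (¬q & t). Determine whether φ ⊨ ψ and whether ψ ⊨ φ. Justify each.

(⇒) fails; (⇐) holds.

Forward direction. This fails. Under t = F, q = T, u = T, the left side is true but the right side is false.

Converse. Assume the antecedent. If t is true, the antecedent forces (t = T, q = F, u = F) or (t = T, q = F, u = T), and (¬u ∨ ¬q) → (¬q & t) holds there. If t is false, the antecedent cannot hold. Either way (¬u ∨ ¬q) → (¬q & t) holds.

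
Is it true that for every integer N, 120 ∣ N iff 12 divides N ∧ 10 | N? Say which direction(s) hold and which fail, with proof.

Only the forward implication holds.

(⇒) If 120 ∣ N, write N = 120q. Since 120 = 10·12, N = 12·(10q), so 12 ∣ N; and since 120 = 12·10, N = 10·(12q), so 10 ∣ N.

(⇐) This fails: take N = 60. Both 12 ∣ 60 and 10 ∣ 60, yet 60 is not a multiple of 120 (since 60 = 0·120 + 60), so 120 ∤ 60.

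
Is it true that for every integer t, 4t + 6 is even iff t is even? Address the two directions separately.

Only the converse holds.

(⇒) This fails: take t = 5. Then 4t + 6 = 26, which is even, yet t = 5 is odd, not even.

(⇐) Suppose t is even. Since 4 is even, 4t is even for every t, so 4t + 6 has the same parity as 6, which is even. Hence 4t + 6 is even.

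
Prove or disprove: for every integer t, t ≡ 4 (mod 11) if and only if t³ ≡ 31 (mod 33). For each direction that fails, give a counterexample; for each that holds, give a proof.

Not equivalent: only (⇐) holds.

(⇐) The residues r modulo 33 with r³ ≡ 31 (mod 33) are exactly {4}, and each is ≡ 4 (mod 11).

(⇒) This fails: take t = 15. Then 15 ≡ 4 (mod 11), but 15³ = 3375 ≡ 9 (mod 33), not 31.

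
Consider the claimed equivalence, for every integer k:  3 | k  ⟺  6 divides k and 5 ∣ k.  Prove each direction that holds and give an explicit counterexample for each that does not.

(⇒) fails; (⇐) holds.

(→) This fails: take k = 3. Certainly 3 ∣ 3, but 6 ∤ 3.

(←) Suppose 6 ∣ k and 5 ∣ k. Any common multiple of 6 and 5 is a multiple of their lcm; here gcd(6, 5) = 1, so lcm(6, 5) = 6·5 = 30, so 30 ∣ k. Since 3 ∣ 30, it follows that 3 ∣ k.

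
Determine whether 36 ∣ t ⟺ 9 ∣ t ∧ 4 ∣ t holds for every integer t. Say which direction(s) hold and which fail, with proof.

Both directions hold; the statement is true.

[⇒] If 36 ∣ t, write t = 36q. Since 36 = 4·9, t = 9·(4q), so 9 ∣ t; and since 36 = 9·4, t = 4·(9q), so 4 ∣ t.

[⇐] Suppose 9 ∣ t and 4 ∣ t. Any common multiple of 9 and 4 is a multiple of their lcm; here gcd(9, 4) = 1, so lcm(9, 4) = 9·4 = 36, so 36 ∣ t.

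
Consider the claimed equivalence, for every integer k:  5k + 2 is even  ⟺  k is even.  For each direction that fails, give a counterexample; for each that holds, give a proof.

Both implications hold.

(⇒) Suppose 5k + 2 is even. Since 5 is odd, 5k and k have the same parity, so 5k + 2 ≡ k + 2 (mod 2). As 2 is even, 5k + 2 is even exactly when k is even. Thus k is even.

(⇐) Conversely, suppose k is even; write k = 2j. Then 5k + 2 = 5·(2j) + 2 = 2·5j + 2, which is even.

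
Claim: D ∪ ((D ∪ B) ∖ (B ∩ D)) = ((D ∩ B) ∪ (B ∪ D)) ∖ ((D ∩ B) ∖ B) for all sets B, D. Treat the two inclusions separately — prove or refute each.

Reverse inclusion. Let x ∈ ((D ∩ B) ∪ (B ∪ D)) ∖ ((D ∩ B) ∖ B). Then either x ∈ B and x ∉ D; or x ∈ D and x ∉ B; or x ∈ B ∩ D. In each case x ∈ D ∪ ((D ∪ B) ∖ (B ∩ D)), so ((D ∩ B) ∪ (B ∪ D)) ∖ ((D ∩ B) ∖ B) ⊆ D ∪ ((D ∪ B) ∖ (B ∩ D)).

Forward inclusion. Let x ∈ D ∪ ((D ∪ B) ∖ (B ∩ D)). Then either x ∈ B and x ∉ D; or x ∈ D and x ∉ B; or x ∈ B ∩ D. In each case x ∈ ((D ∩ B) ∪ (B ∪ D)) ∖ ((D ∩ B) ∖ B), so D ∪ ((D ∪ B) ∖ (B ∩ D)) ⊆ ((D ∩ B) ∪ (B ∪ D)) ∖ ((D ∩ B) ∖ B).

The two sets are equal.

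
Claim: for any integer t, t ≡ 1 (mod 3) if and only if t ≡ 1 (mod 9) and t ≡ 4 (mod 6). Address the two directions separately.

(⟸) If t ≡ 1 (mod 9) and t ≡ 4 (mod 6), then by the Chinese remainder theorem t ≡ 10 (mod 18). Since 10 ≡ 1 (mod 3) and 3 ∣ 18, we get t ≡ 1 (mod 3).

(⟹) This fails: t = 1 gives 1 ≡ 1 (mod 3) but 1 ≡ 1 (mod 6), so the conjunction on the right does not hold.

Only the reverse direction holds.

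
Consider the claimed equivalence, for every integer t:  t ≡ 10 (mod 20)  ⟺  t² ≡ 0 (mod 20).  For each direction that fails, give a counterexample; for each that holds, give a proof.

Not equivalent: only (⇒) holds.

(⟹) Suppose t ≡ 10 (mod 20). Write t = 20j + 10. Then (20j + 10)² = 400j² + 400j + 100 = 20(20j² + 20j + 5) + 0, so t² ≡ 0 (mod 20).

(⟸) This fails: take t = 0. Then 0² = 0 ≡ 0 (mod 20), yet 0 ≡ 0 (mod 20), not 10.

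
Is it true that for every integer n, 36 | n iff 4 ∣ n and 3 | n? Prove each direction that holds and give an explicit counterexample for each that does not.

(⇒) If 36 ∣ n, write n = 36q. Since 36 = 9·4, n = 4·(9q), so 4 ∣ n; and since 36 = 12·3, n = 3·(12q), so 3 ∣ n.

(⇐) This fails: take n = 12. Both 4 ∣ 12 and 3 ∣ 12, yet 12 is not a multiple of 36 (since 12 = 0·36 + 12), so 36 ∤ 12.

Only the forward direction holds.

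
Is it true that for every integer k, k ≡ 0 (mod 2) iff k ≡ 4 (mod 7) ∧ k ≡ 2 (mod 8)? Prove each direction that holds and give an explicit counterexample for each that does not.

The forward direction fails; the converse holds.

(⇒) This fails: k = 0 gives 0 ≡ 0 (mod 2) but 0 ≡ 0 (mod 7), so the conjunction on the right does not hold.

(⇐) Conversely, if k ≡ 4 (mod 7) and k ≡ 2 (mod 8), then by the Chinese remainder theorem k ≡ 18 (mod 56). Since 18 ≡ 0 (mod 2) and 2 ∣ 56, we get k ≡ 0 (mod 2).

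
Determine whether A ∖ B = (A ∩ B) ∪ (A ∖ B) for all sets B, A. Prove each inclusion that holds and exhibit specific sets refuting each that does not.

Only the forward inclusion holds.

(⟹) Let x ∈ A ∖ B. Then x ∈ A and x ∉ B, from which x ∈ (A ∩ B) ∪ (A ∖ B).

(⟸) This inclusion fails. Take B = {1}, A = {1}; then 1 ∈ (A ∩ B) ∪ (A ∖ B) but 1 ∉ A ∖ B.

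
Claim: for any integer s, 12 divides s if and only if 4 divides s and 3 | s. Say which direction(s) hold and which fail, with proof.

Both implications hold.

Forward direction. If 12 ∣ s, write s = 12q. Since 12 = 3·4, s = 4·(3q), so 4 ∣ s; and since 12 = 4·3, s = 3·(4q), so 3 ∣ s.

Converse. Suppose 4 ∣ s and 3 ∣ s. Any common multiple of 4 and 3 is a multiple of their lcm; here gcd(4, 3) = 1, so lcm(4, 3) = 4·3 = 12, so 12 ∣ s.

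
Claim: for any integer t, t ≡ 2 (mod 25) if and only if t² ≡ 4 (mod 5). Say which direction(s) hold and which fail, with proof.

Only the forward implication holds.

(⟹) Suppose t ≡ 2 (mod 25). Then t² ≡ 2² = 4 (mod 25), and since 5 ∣ 25, also t² ≡ 4 (mod 5).

(⟸) This fails: take t = 3. Then 3² = 9 ≡ 4 (mod 5), yet 3 ≡ 3 (mod 25), not 2.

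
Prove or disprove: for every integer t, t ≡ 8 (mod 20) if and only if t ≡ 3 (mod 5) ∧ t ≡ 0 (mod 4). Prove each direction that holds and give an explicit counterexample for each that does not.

(⇐) If t ≡ 3 (mod 5) and t ≡ 0 (mod 4), then by the Chinese remainder theorem t ≡ 8 (mod 20). This is exactly t ≡ 8 (mod 20).

(⇒) Suppose t ≡ 8 (mod 20); write t = 20j + 8. Since 5 ∣ 20, reducing mod 5 gives t ≡ 8 ≡ 3 (mod 5); since 4 ∣ 20, reducing mod 4 gives t ≡ 8 ≡ 0 (mod 4).

Both directions hold; the statement is true.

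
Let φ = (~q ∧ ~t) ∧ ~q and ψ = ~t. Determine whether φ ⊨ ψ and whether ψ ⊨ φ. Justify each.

The forward direction holds; the converse fails.

(→) Assume the antecedent. If q is true, the antecedent cannot hold. If q is false, the antecedent forces (q = F, t = F), and ~t holds there. Either way ~t holds.

(←) This fails. Under q = T, t = F, the left side is false but the right side is true.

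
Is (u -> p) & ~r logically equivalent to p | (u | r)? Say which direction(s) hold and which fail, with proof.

[⇒] This fails. Under r = F, u = F, p = F, the left side is true but the right side is false.

[⇐] This fails. Under r = T, u = F, p = F, the left side is false but the right side is true.

Both directions fail.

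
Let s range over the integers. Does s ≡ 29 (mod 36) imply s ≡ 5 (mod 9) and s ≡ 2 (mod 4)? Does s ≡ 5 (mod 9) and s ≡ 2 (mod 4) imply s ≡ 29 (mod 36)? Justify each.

(⇒) fails and (⇐) fails.

(⇒) This fails: s = 29 gives 29 ≡ 29 (mod 36) but 29 ≡ 2 (mod 9), so the conjunction on the right does not hold.

(⇐) This fails: s = 14 satisfies both congruences on the right (14 ≡ 5 mod 9 and 14 ≡ 2 mod 4) yet 14 ≡ 14 (mod 36), not 29.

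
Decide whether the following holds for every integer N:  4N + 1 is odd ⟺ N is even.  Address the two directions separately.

(⇒) fails; (⇐) holds.

(⟹) This fails: take N = 7. Then 4N + 1 = 29, which is odd, yet N = 7 is odd, not even.

(⟸) Suppose N is even. Since 4 is even, 4N is even for every N, so 4N + 1 has the same parity as 1, which is odd. Hence 4N + 1 is odd.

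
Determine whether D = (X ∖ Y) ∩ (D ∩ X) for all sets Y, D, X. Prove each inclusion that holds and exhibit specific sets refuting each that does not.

Reverse inclusion. Let x ∈ (X ∖ Y) ∩ (D ∩ X). Then x ∈ D ∩ X and x ∉ Y, from which x ∈ D.

Forward inclusion. This inclusion fails. Take Y = ∅, D = {1}, X = ∅; then 1 ∈ D but 1 ∉ (X ∖ Y) ∩ (D ∩ X).

The sets are not equal: only the reverse inclusion holds.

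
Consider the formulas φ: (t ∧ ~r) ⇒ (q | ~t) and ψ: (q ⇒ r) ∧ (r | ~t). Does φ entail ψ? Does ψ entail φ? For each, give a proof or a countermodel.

(→) This fails. Under t = F, q = T, r = F, the left side is true but the right side is false.

(←) Assume the antecedent. If t is true, the antecedent forces (t = T, q = F, r = T) or (t = T, q = T, r = T), and (t ∧ ~r) ⇒ (q | ~t) holds there. If t is false, (t ∧ ~r) ⇒ (q | ~t) reduces to true regardless of the other variables. Either way (t ∧ ~r) ⇒ (q | ~t) holds.

(⇒) fails; (⇐) holds.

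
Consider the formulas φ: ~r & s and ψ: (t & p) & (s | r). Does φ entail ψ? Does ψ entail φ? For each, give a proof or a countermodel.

Forward direction. This fails. Under r = F, p = F, t = F, s = T, the left side is true but the right side is false.

Converse. This fails. Under r = T, p = T, t = T, s = T, the left side is false but the right side is true.

Both directions fail.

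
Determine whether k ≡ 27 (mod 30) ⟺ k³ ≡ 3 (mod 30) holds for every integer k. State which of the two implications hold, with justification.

(⇐) Suppose k³ ≡ 3 (mod 30). The only residue r in {0, …, 29} with r³ ≡ 3 (mod 30) is r = 27, so k ≡ 27 (mod 30).

(⇒) Suppose k ≡ 27 (mod 30). Write k = 30j + 27. Then (30j + 27)³ = 27000j³ + 72900j² + 65610j + 19683 = 30(900j³ + 2430j² + 2187j + 656) + 3, so k³ ≡ 3 (mod 30).

Both implications hold.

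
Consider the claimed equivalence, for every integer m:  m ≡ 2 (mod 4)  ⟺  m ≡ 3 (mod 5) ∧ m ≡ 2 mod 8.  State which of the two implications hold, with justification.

Converse. If m ≡ 3 (mod 5) and m ≡ 2 (mod 8), then by the Chinese remainder theorem m ≡ 18 (mod 40). Since 18 ≡ 2 (mod 4) and 4 ∣ 40, we get m ≡ 2 (mod 4).

Forward direction. This fails: m = 2 gives 2 ≡ 2 (mod 4) but 2 ≡ 2 (mod 5), so the conjunction on the right does not hold.

Only the converse holds.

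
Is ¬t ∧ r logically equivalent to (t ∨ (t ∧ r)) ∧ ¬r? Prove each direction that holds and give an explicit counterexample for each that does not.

Both directions fail.

[⇒] This fails. Under t = F, r = T, the left side is true but the right side is false.

[⇐] This fails. Under t = T, r = F, the left side is false but the right side is true.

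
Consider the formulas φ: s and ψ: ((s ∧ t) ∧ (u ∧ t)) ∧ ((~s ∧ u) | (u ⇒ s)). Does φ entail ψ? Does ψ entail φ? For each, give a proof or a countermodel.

Not equivalent: only (⇐) holds.

Forward direction. This fails. Under u = F, t = F, s = T, the left side is true but the right side is false.

Converse. Assume the antecedent. If u is true, the antecedent forces (u = T, t = T, s = T), and s holds there. If u is false, the antecedent cannot hold. Either way s holds.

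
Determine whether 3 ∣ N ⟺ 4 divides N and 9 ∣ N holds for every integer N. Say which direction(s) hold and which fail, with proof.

[⇐] Suppose 4 ∣ N and 9 ∣ N. Any common multiple of 4 and 9 is a multiple of their lcm; here gcd(4, 9) = 1, so lcm(4, 9) = 4·9 = 36, so 36 ∣ N. Since 3 ∣ 36, it follows that 3 ∣ N.

[⇒] This fails: take N = 3. Certainly 3 ∣ 3, but 4 ∤ 3.

(⇒) fails; (⇐) holds.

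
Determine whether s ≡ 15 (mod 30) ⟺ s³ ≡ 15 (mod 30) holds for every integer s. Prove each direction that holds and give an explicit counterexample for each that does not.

Equivalent; both directions hold.

(⟹) Suppose s ≡ 15 (mod 30). Write s = 30j + 15. Then (30j + 15)³ = 27000j³ + 40500j² + 20250j + 3375 = 30(900j³ + 1350j² + 675j + 112) + 15, so s³ ≡ 15 (mod 30).

(⟸) Conversely, suppose s³ ≡ 15 (mod 30). The only residue r in {0, …, 29} with r³ ≡ 15 (mod 30) is r = 15, so s ≡ 15 (mod 30).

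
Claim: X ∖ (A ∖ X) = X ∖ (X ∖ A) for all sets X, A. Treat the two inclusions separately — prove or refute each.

Only the reverse inclusion holds.

(⊆) This inclusion fails. Take X = {1}, A = ∅; then 1 ∈ X ∖ (A ∖ X) but 1 ∉ X ∖ (X ∖ A).

(⊇) Let x ∈ X ∖ (X ∖ A). Then x ∈ X ∩ A, from which x ∈ X ∖ (A ∖ X).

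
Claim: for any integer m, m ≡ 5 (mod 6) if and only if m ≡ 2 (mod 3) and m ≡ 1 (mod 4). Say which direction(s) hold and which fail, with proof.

The forward direction fails; the converse holds.

[⇒] This fails: m = 11 gives 11 ≡ 5 (mod 6) but 11 ≡ 3 (mod 4), so the conjunction on the right does not hold.

[⇐] Conversely, if m ≡ 2 (mod 3) and m ≡ 1 (mod 4), then by the Chinese remainder theorem m ≡ 5 (mod 12). Since 5 ≡ 5 (mod 6) and 6 ∣ 12, we get m ≡ 5 (mod 6).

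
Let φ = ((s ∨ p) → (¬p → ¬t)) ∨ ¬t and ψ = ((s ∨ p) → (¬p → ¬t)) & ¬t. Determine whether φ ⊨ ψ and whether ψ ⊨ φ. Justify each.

The forward direction fails; the converse holds.

(→) This fails. Under p = F, s = F, t = T, the left side is true but the right side is false.

(←) Assume the antecedent. If p is true, ((s ∨ p) → (¬p → ¬t)) ∨ ¬t reduces to true regardless of the other variables. If p is false, the antecedent forces (p = F, s = F, t = F) or (p = F, s = T, t = F), and ((s ∨ p) → (¬p → ¬t)) ∨ ¬t holds there. Either way ((s ∨ p) → (¬p → ¬t)) ∨ ¬t holds.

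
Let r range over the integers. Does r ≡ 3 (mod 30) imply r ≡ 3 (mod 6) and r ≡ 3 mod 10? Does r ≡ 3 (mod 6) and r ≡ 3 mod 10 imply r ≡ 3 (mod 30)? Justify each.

[⇒] Suppose r ≡ 3 (mod 30); write r = 30j + 3. Since 6 ∣ 30, reducing mod 6 gives r ≡ 3 (mod 6); since 10 ∣ 30, reducing mod 10 gives r ≡ 3 (mod 10).

[⇐] Conversely, if r ≡ 3 (mod 6) and r ≡ 3 (mod 10), then by the Chinese remainder theorem r ≡ 3 (mod 30). This is exactly r ≡ 3 (mod 30).

Both implications hold.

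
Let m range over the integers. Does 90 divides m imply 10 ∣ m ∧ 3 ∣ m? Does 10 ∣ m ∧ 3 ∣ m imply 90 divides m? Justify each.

(⇒) holds; (⇐) fails.

(→) If 90 ∣ m, write m = 90q. Since 90 = 9·10, m = 10·(9q), so 10 ∣ m; and since 90 = 30·3, m = 3·(30q), so 3 ∣ m.

(←) This fails: take m = 30. Both 10 ∣ 30 and 3 ∣ 30, yet 30 is not a multiple of 90 (since 30 = 0·90 + 30), so 90 ∤ 30.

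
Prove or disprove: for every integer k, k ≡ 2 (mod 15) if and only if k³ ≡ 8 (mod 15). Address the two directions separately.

[⇒] Suppose k ≡ 2 (mod 15). Write k = 15j + 2. Then (15j + 2)³ = 3375j³ + 1350j² + 180j + 8 = 15(225j³ + 90j² + 12j) + 8, so k³ ≡ 8 (mod 15).

[⇐] Conversely, suppose k³ ≡ 8 (mod 15). The only residue r in {0, …, 14} with r³ ≡ 8 (mod 15) is r = 2, so k ≡ 2 (mod 15).

Both directions hold; the statement is true.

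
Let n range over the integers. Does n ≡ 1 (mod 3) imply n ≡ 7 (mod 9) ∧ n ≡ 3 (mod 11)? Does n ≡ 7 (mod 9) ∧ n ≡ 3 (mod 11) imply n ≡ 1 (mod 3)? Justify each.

(→) This fails: n = 1 gives 1 ≡ 1 (mod 3) but 1 ≡ 1 (mod 9), so the conjunction on the right does not hold.

(←) Conversely, if n ≡ 7 (mod 9) and n ≡ 3 (mod 11), then by the Chinese remainder theorem n ≡ 25 (mod 99). Since 25 ≡ 1 (mod 3) and 3 ∣ 99, we get n ≡ 1 (mod 3).

Only the converse holds.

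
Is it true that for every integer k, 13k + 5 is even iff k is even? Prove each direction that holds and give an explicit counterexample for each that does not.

Neither implication holds.

Forward direction. This fails: k = 1 gives 13k + 5 = 18, which is even, but 1 is odd, not even.

Converse. This also fails: k = 2 is even, but 13k + 5 = 31 is odd, not even.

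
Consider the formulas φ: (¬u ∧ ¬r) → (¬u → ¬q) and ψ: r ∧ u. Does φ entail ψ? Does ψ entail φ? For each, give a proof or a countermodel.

Only the reverse direction holds.

(←) Assume the antecedent. If q is true, the antecedent forces (q = T, r = T, u = T), and (¬u ∧ ¬r) → (¬u → ¬q) holds there. If q is false, (¬u ∧ ¬r) → (¬u → ¬q) reduces to true regardless of the other variables. Either way (¬u ∧ ¬r) → (¬u → ¬q) holds.

(→) This fails. Under q = F, r = F, u = F, the left side is true but the right side is false.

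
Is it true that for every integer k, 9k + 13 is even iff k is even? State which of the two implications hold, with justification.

(→) This fails: k = 5 gives 9k + 13 = 58, which is even, but 5 is odd, not even.

(←) This also fails: k = 0 is even, but 9k + 13 = 13 is odd, not even.

(⇒) fails and (⇐) fails.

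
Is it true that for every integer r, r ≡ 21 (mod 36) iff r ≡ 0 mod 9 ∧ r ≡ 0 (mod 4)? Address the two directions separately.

(⇒) fails and (⇐) fails.

(→) This fails: r = 21 gives 21 ≡ 21 (mod 36) but 21 ≡ 3 (mod 9), so the conjunction on the right does not hold.

(←) This fails: r = 0 satisfies both congruences on the right (0 ≡ 0 mod 9 and 0 ≡ 0 mod 4) yet 0 ≡ 0 (mod 36), not 21.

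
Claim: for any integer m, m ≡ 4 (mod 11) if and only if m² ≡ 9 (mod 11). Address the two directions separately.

Neither implication holds.

[⇒] This fails: take m = 4. Then 4 ≡ 4 (mod 11), but 4² = 16 ≡ 5 (mod 11), not 9.

[⇐] This fails: take m = 3. Then 3² = 9 ≡ 9 (mod 11), yet 3 ≡ 3 (mod 11), not 4.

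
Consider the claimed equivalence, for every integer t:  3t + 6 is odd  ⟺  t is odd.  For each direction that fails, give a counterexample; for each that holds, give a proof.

Both implications hold.

Forward direction. Suppose 3t + 6 is odd. Since 3 is odd, 3t and t have the same parity, so 3t + 6 ≡ t + 6 (mod 2). As 6 is even, 3t + 6 is odd exactly when t is odd. Thus t is odd.

Converse. Suppose t is odd; write t = 2j + 1. Then 3t + 6 = 3·(2j + 1) + 6 = 2·3j + 9, which is odd.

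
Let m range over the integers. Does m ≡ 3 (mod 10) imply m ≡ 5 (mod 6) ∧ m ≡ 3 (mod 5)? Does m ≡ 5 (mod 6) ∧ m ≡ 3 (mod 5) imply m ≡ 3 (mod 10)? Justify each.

Not equivalent: only (⇐) holds.

(⟹) This fails: m = 3 gives 3 ≡ 3 (mod 10) but 3 ≡ 3 (mod 6), so the conjunction on the right does not hold.

(⟸) Conversely, if m ≡ 5 (mod 6) and m ≡ 3 (mod 5), then by the Chinese remainder theorem m ≡ 23 (mod 30). Since 23 ≡ 3 (mod 10) and 10 ∣ 30, we get m ≡ 3 (mod 10).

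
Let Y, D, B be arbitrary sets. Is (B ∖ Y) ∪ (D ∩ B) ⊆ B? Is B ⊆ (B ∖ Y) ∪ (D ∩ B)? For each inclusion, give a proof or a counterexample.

Only the forward inclusion holds.

(⊆) Let x ∈ (B ∖ Y) ∪ (D ∩ B). Then either x ∈ B and x ∉ Y, D; or x ∈ D ∩ B and x ∉ Y; or x ∈ Y ∩ D ∩ B. In each case x ∈ B, so (B ∖ Y) ∪ (D ∩ B) ⊆ B.

(⊇) This inclusion fails. Take Y = {1}, D = ∅, B = {1}; then 1 ∈ B but 1 ∉ (B ∖ Y) ∪ (D ∩ B).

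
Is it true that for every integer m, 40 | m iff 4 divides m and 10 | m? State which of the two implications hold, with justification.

(⇒) holds; (⇐) fails.

(⇒) If 40 ∣ m, write m = 40q. Since 40 = 10·4, m = 4·(10q), so 4 ∣ m; and since 40 = 4·10, m = 10·(4q), so 10 ∣ m.

(⇐) This fails: take m = 20. Both 4 ∣ 20 and 10 ∣ 20, yet 20 is not a multiple of 40 (since 20 = 0·40 + 20), so 40 ∤ 20.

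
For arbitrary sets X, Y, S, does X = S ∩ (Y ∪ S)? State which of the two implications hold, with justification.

(⟹) This inclusion fails. Take X = {1}, Y = ∅, S = ∅; then 1 ∈ X but 1 ∉ S ∩ (Y ∪ S).

(⟸) This inclusion fails. Take X = ∅, Y = ∅, S = {1}; then 1 ∈ S ∩ (Y ∪ S) but 1 ∉ X.

(⊆) fails and (⊇) fails.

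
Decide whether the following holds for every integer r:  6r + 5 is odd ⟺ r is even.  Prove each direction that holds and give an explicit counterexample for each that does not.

Not equivalent: only (⇐) holds.

(⟹) This fails: take r = 7. Then 6r + 5 = 47, which is odd, yet r = 7 is odd, not even.

(⟸) Suppose r is even. Since 6 is even, 6r is even for every r, so 6r + 5 has the same parity as 5, which is odd. Hence 6r + 5 is odd.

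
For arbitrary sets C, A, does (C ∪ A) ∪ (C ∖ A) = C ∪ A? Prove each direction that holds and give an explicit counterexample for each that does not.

The two sets are equal.

(⟹) Let x ∈ (C ∪ A) ∪ (C ∖ A). Then either x ∈ C and x ∉ A; or x ∈ A and x ∉ C; or x ∈ C ∩ A. In each case x ∈ C ∪ A, so (C ∪ A) ∪ (C ∖ A) ⊆ C ∪ A.

(⟸) Let x ∈ C ∪ A. Then either x ∈ C and x ∉ A; or x ∈ A and x ∉ C; or x ∈ C ∩ A. In each case x ∈ (C ∪ A) ∪ (C ∖ A), so C ∪ A ⊆ (C ∪ A) ∪ (C ∖ A).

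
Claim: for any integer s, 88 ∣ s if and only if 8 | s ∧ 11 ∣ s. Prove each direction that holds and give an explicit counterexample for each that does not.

(←) Suppose 8 ∣ s and 11 ∣ s. Any common multiple of 8 and 11 is a multiple of their lcm; here gcd(8, 11) = 1, so lcm(8, 11) = 8·11 = 88, so 88 ∣ s.

(→) If 88 ∣ s, write s = 88q. Since 88 = 11·8, s = 8·(11q), so 8 ∣ s; and since 88 = 8·11, s = 11·(8q), so 11 ∣ s.

Equivalent; both directions hold.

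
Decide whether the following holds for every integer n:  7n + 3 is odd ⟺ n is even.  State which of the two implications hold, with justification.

Both directions hold.

(⟹) Suppose 7n + 3 is odd. Since 7 is odd, 7n and n have the same parity, so 7n + 3 ≡ n + 3 (mod 2). As 3 is odd, 7n + 3 is odd exactly when n is even. Thus n is even.

(⟸) Conversely, suppose n is even; write n = 2j. Then 7n + 3 = 7·(2j) + 3 = 2·7j + 3, which is odd.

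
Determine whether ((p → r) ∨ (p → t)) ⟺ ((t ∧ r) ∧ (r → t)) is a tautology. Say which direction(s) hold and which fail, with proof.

Not equivalent: only (⇐) holds.

(→) This fails. Under t = F, p = F, r = F, the left side is true but the right side is false.

(←) Assume the antecedent. If t is true, (p → r) ∨ (p → t) reduces to true regardless of the other variables. If t is false, the antecedent cannot hold. Either way (p → r) ∨ (p → t) holds.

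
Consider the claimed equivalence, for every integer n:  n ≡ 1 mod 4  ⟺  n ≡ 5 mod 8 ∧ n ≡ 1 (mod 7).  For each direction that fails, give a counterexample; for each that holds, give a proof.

Only the reverse direction holds.

[⇒] This fails: n = 1 gives 1 ≡ 1 (mod 4) but 1 ≡ 1 (mod 8), so the conjunction on the right does not hold.

[⇐] Conversely, if n ≡ 5 (mod 8) and n ≡ 1 (mod 7), then by the Chinese remainder theorem n ≡ 29 (mod 56). Since 29 ≡ 1 (mod 4) and 4 ∣ 56, we get n ≡ 1 (mod 4).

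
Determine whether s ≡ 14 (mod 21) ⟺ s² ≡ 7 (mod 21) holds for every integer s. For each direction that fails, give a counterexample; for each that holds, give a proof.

The forward direction holds; the converse fails.

Forward direction. Suppose s ≡ 14 (mod 21). Write s = 21j + 14. Then (21j + 14)² = 441j² + 588j + 196 = 21(21j² + 28j + 9) + 7, so s² ≡ 7 (mod 21).

Converse. This fails: take s = 7. Then 7² = 49 ≡ 7 (mod 21), yet 7 ≡ 7 (mod 21), not 14.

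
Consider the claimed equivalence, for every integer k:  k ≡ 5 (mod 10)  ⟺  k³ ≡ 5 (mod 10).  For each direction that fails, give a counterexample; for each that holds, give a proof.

Both implications hold.

Forward direction. Suppose k ≡ 5 (mod 10). Write k = 10j + 5. Then (10j + 5)³ = 1000j³ + 1500j² + 750j + 125 = 10(100j³ + 150j² + 75j + 12) + 5, so k³ ≡ 5 (mod 10).

Converse. Suppose k³ ≡ 5 (mod 10). The only residue r in {0, …, 9} with r³ ≡ 5 (mod 10) is r = 5, so k ≡ 5 (mod 10).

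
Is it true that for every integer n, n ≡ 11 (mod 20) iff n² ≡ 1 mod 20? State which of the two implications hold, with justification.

[⇒] Suppose n ≡ 11 (mod 20). Write n = 20j + 11. Then (20j + 11)² = 400j² + 440j + 121 = 20(20j² + 22j + 6) + 1, so n² ≡ 1 (mod 20).

[⇐] This fails: take n = 1. Then 1² = 1 ≡ 1 (mod 20), yet 1 ≡ 1 (mod 20), not 11.

(⇒) holds; (⇐) fails.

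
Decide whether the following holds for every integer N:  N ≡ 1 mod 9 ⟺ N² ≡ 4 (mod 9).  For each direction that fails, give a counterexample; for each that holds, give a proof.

[⇒] This fails: take N = 1. Then 1 ≡ 1 (mod 9), but 1² = 1 ≡ 1 (mod 9), not 4.

[⇐] This fails: take N = 2. Then 2² = 4 ≡ 4 (mod 9), yet 2 ≡ 2 (mod 9), not 1.

Neither implication holds.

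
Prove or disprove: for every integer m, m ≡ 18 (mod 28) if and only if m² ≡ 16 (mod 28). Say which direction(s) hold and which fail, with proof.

The forward direction holds; the converse fails.

[⇐] This fails: take m = 4. Then 4² = 16 ≡ 16 (mod 28), yet 4 ≡ 4 (mod 28), not 18.

[⇒] Suppose m ≡ 18 (mod 28). Write m = 28j + 18. Then (28j + 18)² = 784j² + 1008j + 324 = 28(28j² + 36j + 11) + 16, so m² ≡ 16 (mod 28).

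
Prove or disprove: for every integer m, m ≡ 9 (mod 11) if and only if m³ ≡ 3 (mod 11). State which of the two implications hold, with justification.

Forward direction. Suppose m ≡ 9 (mod 11). Write m = 11j + 9. Then (11j + 9)³ = 1331j³ + 3267j² + 2673j + 729 = 11(121j³ + 297j² + 243j + 66) + 3, so m³ ≡ 3 (mod 11).

Converse. For the converse, argue contrapositively. If m ≢ 9 (mod 11), then m is congruent to one of 0, 1, 2, 3, 4, 5, 6, 7, 8, 10 modulo 11, and these give m³ ≡ 0, 1, 8, 5, 9, 4, 7, 2, 6, 10 respectively — never 3.

Both implications hold.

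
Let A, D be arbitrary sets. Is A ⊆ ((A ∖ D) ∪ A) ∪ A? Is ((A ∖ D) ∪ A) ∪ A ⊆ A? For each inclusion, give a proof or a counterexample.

Both inclusions hold; the sets are equal.

(⊆) Let x ∈ A. Then either x ∈ A and x ∉ D; or x ∈ A ∩ D. In each case x ∈ ((A ∖ D) ∪ A) ∪ A, so A ⊆ ((A ∖ D) ∪ A) ∪ A.

(⊇) Let x ∈ ((A ∖ D) ∪ A) ∪ A. Then either x ∈ A and x ∉ D; or x ∈ A ∩ D. In each case x ∈ A, so ((A ∖ D) ∪ A) ∪ A ⊆ A.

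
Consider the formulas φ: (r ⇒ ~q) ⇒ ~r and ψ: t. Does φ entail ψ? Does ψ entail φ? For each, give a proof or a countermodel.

Neither implication holds.

(→) This fails. Under t = F, q = F, r = F, the left side is true but the right side is false.

(←) This fails. Under t = T, q = F, r = T, the left side is false but the right side is true.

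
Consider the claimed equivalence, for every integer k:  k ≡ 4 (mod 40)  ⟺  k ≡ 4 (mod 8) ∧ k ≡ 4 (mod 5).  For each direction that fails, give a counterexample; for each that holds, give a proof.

Equivalent; both directions hold.

[⇒] Suppose k ≡ 4 (mod 40); write k = 40j + 4. Since 8 ∣ 40, reducing mod 8 gives k ≡ 4 (mod 8); since 5 ∣ 40, reducing mod 5 gives k ≡ 4 (mod 5).

[⇐] Conversely, if k ≡ 4 (mod 8) and k ≡ 4 (mod 5), then by the Chinese remainder theorem k ≡ 4 (mod 40). This is exactly k ≡ 4 (mod 40).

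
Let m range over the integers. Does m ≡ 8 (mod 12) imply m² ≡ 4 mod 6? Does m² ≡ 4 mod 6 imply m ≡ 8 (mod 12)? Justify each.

(⟸) This fails: take m = 2. Then 2² = 4 ≡ 4 (mod 6), yet 2 ≡ 2 (mod 12), not 8.

(⟹) Suppose m ≡ 8 (mod 12). Then m² ≡ 8² = 64 (mod 12), and since 6 ∣ 12, also m² ≡ 4 (mod 6).

Not equivalent: only (⇒) holds.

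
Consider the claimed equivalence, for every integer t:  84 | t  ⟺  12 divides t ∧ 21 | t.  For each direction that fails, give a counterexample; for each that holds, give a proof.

(⟹) If 84 ∣ t, write t = 84q. Since 84 = 7·12, t = 12·(7q), so 12 ∣ t; and since 84 = 4·21, t = 21·(4q), so 21 ∣ t.

(⟸) Suppose 12 ∣ t and 21 ∣ t. Any common multiple of 12 and 21 is a multiple of their lcm; here lcm(12, 21) = 12·21/gcd(12, 21) = 252/3 = 84, so 84 ∣ t.

Both directions hold.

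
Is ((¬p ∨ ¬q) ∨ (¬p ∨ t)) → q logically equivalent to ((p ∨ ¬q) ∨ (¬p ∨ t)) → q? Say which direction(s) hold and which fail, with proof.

Forward direction. Assume the antecedent. If q is true, ((p ∨ ¬q) ∨ (¬p ∨ t)) → q reduces to true regardless of the other variables. If q is false, the antecedent cannot hold. Either way ((p ∨ ¬q) ∨ (¬p ∨ t)) → q holds.

Converse. Assume the antecedent. If q is true, ((¬p ∨ ¬q) ∨ (¬p ∨ t)) → q reduces to true regardless of the other variables. If q is false, the antecedent cannot hold. Either way ((¬p ∨ ¬q) ∨ (¬p ∨ t)) → q holds.

Both directions hold.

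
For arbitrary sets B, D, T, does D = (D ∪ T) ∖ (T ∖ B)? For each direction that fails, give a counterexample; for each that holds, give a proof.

(⊆) This inclusion fails. Take B = ∅, D = {1}, T = {1}; then 1 ∈ D but 1 ∉ (D ∪ T) ∖ (T ∖ B).

(⊇) This inclusion fails. Take B = {1}, D = ∅, T = {1}; then 1 ∈ (D ∪ T) ∖ (T ∖ B) but 1 ∉ D.

Both inclusions fail.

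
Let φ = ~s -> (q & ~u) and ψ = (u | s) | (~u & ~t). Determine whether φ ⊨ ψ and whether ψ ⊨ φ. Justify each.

(⇒) fails and (⇐) fails.

Forward direction. This fails. Under u = F, s = F, t = T, q = T, the left side is true but the right side is false.

Converse. This fails. Under u = F, s = F, t = F, q = F, the left side is false but the right side is true.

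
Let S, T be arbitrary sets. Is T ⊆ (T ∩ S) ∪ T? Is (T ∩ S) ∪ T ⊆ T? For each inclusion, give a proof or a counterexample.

The two sets are equal.

(⊇) Let x ∈ (T ∩ S) ∪ T. Then either x ∈ T and x ∉ S; or x ∈ S ∩ T. In each case x ∈ T, so (T ∩ S) ∪ T ⊆ T.

(⊆) Let x ∈ T. Then either x ∈ T and x ∉ S; or x ∈ S ∩ T. In each case x ∈ (T ∩ S) ∪ T, so T ⊆ (T ∩ S) ∪ T.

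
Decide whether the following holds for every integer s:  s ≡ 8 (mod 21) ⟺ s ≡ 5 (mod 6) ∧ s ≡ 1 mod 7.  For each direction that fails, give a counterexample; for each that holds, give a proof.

(⇒) fails; (⇐) holds.

(⟹) This fails: s = 8 gives 8 ≡ 8 (mod 21) but 8 ≡ 2 (mod 6), so the conjunction on the right does not hold.

(⟸) Conversely, if s ≡ 5 (mod 6) and s ≡ 1 (mod 7), then by the Chinese remainder theorem s ≡ 29 (mod 42). Since 29 ≡ 8 (mod 21) and 21 ∣ 42, we get s ≡ 8 (mod 21).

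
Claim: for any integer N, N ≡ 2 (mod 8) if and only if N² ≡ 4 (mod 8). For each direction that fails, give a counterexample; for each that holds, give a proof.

Only the forward implication holds.

(→) Suppose N ≡ 2 (mod 8). Write N = 8j + 2. Then (8j + 2)² = 64j² + 32j + 4 = 8(8j² + 4j) + 4, so N² ≡ 4 (mod 8).

(←) This fails: take N = 6. Then 6² = 36 ≡ 4 (mod 8), yet 6 ≡ 6 (mod 8), not 2.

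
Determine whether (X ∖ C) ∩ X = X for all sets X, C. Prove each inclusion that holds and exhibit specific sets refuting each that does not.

(⟸) This inclusion fails. Take X = {1}, C = {1}; then 1 ∈ X but 1 ∉ (X ∖ C) ∩ X.

(⟹) Let x ∈ (X ∖ C) ∩ X. Then x ∈ X and x ∉ C, from which x ∈ X.

Only the forward inclusion holds.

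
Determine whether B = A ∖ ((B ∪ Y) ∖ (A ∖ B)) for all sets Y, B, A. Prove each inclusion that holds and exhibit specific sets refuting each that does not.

Forward inclusion. This inclusion fails. Take Y = ∅, B = {1}, A = ∅; then 1 ∈ B but 1 ∉ A ∖ ((B ∪ Y) ∖ (A ∖ B)).

Reverse inclusion. This inclusion fails. Take Y = ∅, B = ∅, A = {1}; then 1 ∈ A ∖ ((B ∪ Y) ∖ (A ∖ B)) but 1 ∉ B.

Neither inclusion holds.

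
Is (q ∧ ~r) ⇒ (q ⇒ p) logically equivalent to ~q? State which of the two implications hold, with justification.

(⟹) This fails. Under q = T, r = T, p = F, the left side is true but the right side is false.

(⟸) Assume the antecedent. If q is true, the antecedent cannot hold. If q is false, (q ∧ ~r) ⇒ (q ⇒ p) reduces to true regardless of the other variables. Either way (q ∧ ~r) ⇒ (q ⇒ p) holds.

The forward direction fails; the converse holds.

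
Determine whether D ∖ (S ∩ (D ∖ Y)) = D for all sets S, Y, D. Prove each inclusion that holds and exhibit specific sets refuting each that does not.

Only the forward inclusion holds.

Reverse inclusion. This inclusion fails. Take S = {1}, Y = ∅, D = {1}; then 1 ∈ D but 1 ∉ D ∖ (S ∩ (D ∖ Y)).

Forward inclusion. Let x ∈ D ∖ (S ∩ (D ∖ Y)). Then either x ∈ D and x ∉ S, Y; or x ∈ Y ∩ D and x ∉ S; or x ∈ S ∩ Y ∩ D. In each case x ∈ D, so D ∖ (S ∩ (D ∖ Y)) ⊆ D.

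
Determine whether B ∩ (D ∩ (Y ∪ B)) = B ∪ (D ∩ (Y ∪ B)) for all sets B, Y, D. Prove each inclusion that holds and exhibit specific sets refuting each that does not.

Forward inclusion. Let x ∈ B ∩ (D ∩ (Y ∪ B)). Then either x ∈ B ∩ D and x ∉ Y; or x ∈ B ∩ Y ∩ D. In each case x ∈ B ∪ (D ∩ (Y ∪ B)), so B ∩ (D ∩ (Y ∪ B)) ⊆ B ∪ (D ∩ (Y ∪ B)).

Reverse inclusion. This inclusion fails. Take B = {1}, Y = ∅, D = ∅; then 1 ∈ B ∪ (D ∩ (Y ∪ B)) but 1 ∉ B ∩ (D ∩ (Y ∪ B)).

Only the forward inclusion holds.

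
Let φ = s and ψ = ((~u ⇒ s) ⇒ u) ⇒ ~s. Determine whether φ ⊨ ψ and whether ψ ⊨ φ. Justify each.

(⇒) fails and (⇐) fails.

[⇒] This fails. Under u = T, s = T, the left side is true but the right side is false.

[⇐] This fails. Under u = F, s = F, the left side is false but the right side is true.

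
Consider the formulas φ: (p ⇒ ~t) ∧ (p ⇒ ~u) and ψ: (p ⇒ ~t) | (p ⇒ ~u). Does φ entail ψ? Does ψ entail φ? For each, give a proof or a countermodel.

Only the forward direction holds.

Forward direction. Assume the antecedent. If t is true, the antecedent forces (t = T, u = F, p = F) or (t = T, u = T, p = F), and (p ⇒ ~t) | (p ⇒ ~u) holds there. If t is false, (p ⇒ ~t) | (p ⇒ ~u) reduces to true regardless of the other variables. Either way (p ⇒ ~t) | (p ⇒ ~u) holds.

Converse. This fails. Under t = T, u = F, p = T, the left side is false but the right side is true.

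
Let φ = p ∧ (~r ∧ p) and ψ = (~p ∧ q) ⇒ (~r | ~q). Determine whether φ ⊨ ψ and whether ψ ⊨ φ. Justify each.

(⟹) Assume the antecedent. If r is true, the antecedent cannot hold. If r is false, (~p ∧ q) ⇒ (~r | ~q) reduces to true regardless of the other variables. Either way (~p ∧ q) ⇒ (~r | ~q) holds.

(⟸) This fails. Under r = F, q = F, p = F, the left side is false but the right side is true.

The forward direction holds; the converse fails.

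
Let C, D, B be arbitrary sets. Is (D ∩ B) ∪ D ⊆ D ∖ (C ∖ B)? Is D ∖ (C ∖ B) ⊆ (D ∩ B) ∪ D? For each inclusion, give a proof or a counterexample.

(⊆) fails; (⊇) holds.

(⊆) This inclusion fails. Take C = {1}, D = {1}, B = ∅; then 1 ∈ (D ∩ B) ∪ D but 1 ∉ D ∖ (C ∖ B).

(⊇) Let x ∈ D ∖ (C ∖ B). Then either x ∈ D and x ∉ C, B; or x ∈ D ∩ B and x ∉ C; or x ∈ C ∩ D ∩ B. In each case x ∈ (D ∩ B) ∪ D, so D ∖ (C ∖ B) ⊆ (D ∩ B) ∪ D.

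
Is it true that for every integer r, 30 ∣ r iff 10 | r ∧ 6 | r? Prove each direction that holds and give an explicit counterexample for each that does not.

(⟹) If 30 ∣ r, write r = 30q. Since 30 = 3·10, r = 10·(3q), so 10 ∣ r; and since 30 = 5·6, r = 6·(5q), so 6 ∣ r.

(⟸) Suppose 10 ∣ r and 6 ∣ r. Any common multiple of 10 and 6 is a multiple of their lcm; here lcm(10, 6) = 10·6/gcd(10, 6) = 60/2 = 30, so 30 ∣ r.

Equivalent; both directions hold.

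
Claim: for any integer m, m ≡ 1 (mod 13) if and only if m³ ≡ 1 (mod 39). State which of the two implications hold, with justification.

Both directions fail.

[⇒] This fails: take m = 14. Then 14 ≡ 1 (mod 13), but 14³ = 2744 ≡ 14 (mod 39), not 1.

[⇐] This fails: take m = 16. Then 16³ = 4096 ≡ 1 (mod 39), yet 16 ≡ 3 (mod 13), not 1.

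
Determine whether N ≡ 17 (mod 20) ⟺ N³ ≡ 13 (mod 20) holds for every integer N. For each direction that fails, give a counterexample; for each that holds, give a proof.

The biconditional holds.

Forward direction. Suppose N ≡ 17 (mod 20). Write N = 20j + 17. Then (20j + 17)³ = 8000j³ + 20400j² + 17340j + 4913 = 20(400j³ + 1020j² + 867j + 245) + 13, so N³ ≡ 13 (mod 20).

Converse. Suppose N³ ≡ 13 (mod 20). The only residue r in {0, …, 19} with r³ ≡ 13 (mod 20) is r = 17, so N ≡ 17 (mod 20).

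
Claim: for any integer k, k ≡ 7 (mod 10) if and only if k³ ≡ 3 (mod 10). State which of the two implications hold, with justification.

[⇒] Suppose k ≡ 7 (mod 10). Write k = 10j + 7. Then (10j + 7)³ = 1000j³ + 2100j² + 1470j + 343 = 10(100j³ + 210j² + 147j + 34) + 3, so k³ ≡ 3 (mod 10).

[⇐] For the converse, argue contrapositively. If k ≢ 7 (mod 10), then k is congruent to one of 0, 1, 2, 3, 4, 5, 6, 8, 9 modulo 10, and these give k³ ≡ 0, 1, 8, 7, 4, 5, 6, 2, 9 respectively — never 3.

Both implications hold.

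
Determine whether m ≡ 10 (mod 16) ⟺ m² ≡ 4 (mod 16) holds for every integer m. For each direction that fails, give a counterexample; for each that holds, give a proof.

(⇒) holds; (⇐) fails.

Forward direction. Suppose m ≡ 10 (mod 16). Write m = 16j + 10. Then (16j + 10)² = 256j² + 320j + 100 = 16(16j² + 20j + 6) + 4, so m² ≡ 4 (mod 16).

Converse. This fails: take m = 2. Then 2² = 4 ≡ 4 (mod 16), yet 2 ≡ 2 (mod 16), not 10.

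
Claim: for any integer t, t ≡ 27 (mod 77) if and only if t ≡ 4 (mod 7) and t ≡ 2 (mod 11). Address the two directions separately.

(⇒) fails and (⇐) fails.

[⇒] This fails: t = 27 gives 27 ≡ 27 (mod 77) but 27 ≡ 6 (mod 7), so the conjunction on the right does not hold.

[⇐] This fails: t = 46 satisfies both congruences on the right (46 ≡ 4 mod 7 and 46 ≡ 2 mod 11) yet 46 ≡ 46 (mod 77), not 27.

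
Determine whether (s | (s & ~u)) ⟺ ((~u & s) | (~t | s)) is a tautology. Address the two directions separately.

The forward direction holds; the converse fails.

Forward direction. Assume the antecedent. If u is true, the antecedent forces (u = T, t = F, s = T) or (u = T, t = T, s = T), and (~u & s) | (~t | s) holds there. If u is false, the antecedent forces (u = F, t = F, s = T) or (u = F, t = T, s = T), and (~u & s) | (~t | s) holds there. Either way (~u & s) | (~t | s) holds.

Converse. This fails. Under u = F, t = F, s = F, the left side is false but the right side is true.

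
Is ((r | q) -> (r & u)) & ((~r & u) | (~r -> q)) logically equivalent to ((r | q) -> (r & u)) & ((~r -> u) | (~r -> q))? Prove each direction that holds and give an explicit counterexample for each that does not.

Equivalent; both directions hold.

(→) Assume the antecedent. If r is true, the antecedent forces (r = T, q = F, u = T) or (r = T, q = T, u = T), and the consequent holds there. If r is false, the antecedent forces (r = F, q = F, u = T), and the consequent holds there. Either way the consequent holds.

(←) Assume the antecedent. If r is true, the antecedent forces (r = T, q = F, u = T) or (r = T, q = T, u = T), and the consequent holds there. If r is false, the antecedent forces (r = F, q = F, u = T), and the consequent holds there. Either way the consequent holds.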